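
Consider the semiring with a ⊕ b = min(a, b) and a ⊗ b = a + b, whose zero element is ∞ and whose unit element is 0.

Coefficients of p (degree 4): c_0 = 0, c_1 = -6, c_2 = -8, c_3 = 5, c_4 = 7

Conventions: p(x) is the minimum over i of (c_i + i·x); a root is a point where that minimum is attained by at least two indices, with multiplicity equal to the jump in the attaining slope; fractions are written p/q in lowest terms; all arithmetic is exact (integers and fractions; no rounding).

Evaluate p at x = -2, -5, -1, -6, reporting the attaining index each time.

p(-2) = min(0+0·(-2)=0, -6+1·(-2)=-8, -8+2·(-2)=-12, 5+3·(-2)=-1, 7+4·(-2)=-1) = -12 (attained by i=2)
p(-5) = min(0+0·(-5)=0, -6+1·(-5)=-11, -8+2·(-5)=-18, 5+3·(-5)=-10, 7+4·(-5)=-13) = -18 (attained by i=2)
p(-1) = min(0+0·(-1)=0, -6+1·(-1)=-7, -8+2·(-1)=-10, 5+3·(-1)=2, 7+4·(-1)=3) = -10 (attained by i=2)
p(-6) = min(0+0·(-6)=0, -6+1·(-6)=-12, -8+2·(-6)=-20, 5+3·(-6)=-13, 7+4·(-6)=-17) = -20 (attained by i=2)
Answer: p(-2) = -12; p(-5) = -18; p(-1) = -10; p(-6) = -20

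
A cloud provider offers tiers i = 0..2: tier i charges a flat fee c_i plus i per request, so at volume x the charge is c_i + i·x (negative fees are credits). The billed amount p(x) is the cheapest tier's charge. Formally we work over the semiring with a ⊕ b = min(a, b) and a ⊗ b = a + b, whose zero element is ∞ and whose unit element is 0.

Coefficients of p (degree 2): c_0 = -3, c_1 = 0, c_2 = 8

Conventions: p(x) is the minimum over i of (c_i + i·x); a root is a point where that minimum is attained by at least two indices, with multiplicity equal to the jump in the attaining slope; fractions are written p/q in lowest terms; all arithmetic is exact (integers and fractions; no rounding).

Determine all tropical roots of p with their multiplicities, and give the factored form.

hull edge (i=0, c=-3) to (i=1, c=0): slope 3, span 1
hull edge (i=1, c=0) to (i=2, c=8): slope 8, span 1
Factored form: p(x) = 8 ⊗ (x ⊕ (-8)) ⊗ (x ⊕ (-3))
Answer: roots = -8 (mult 1), -3 (mult 1)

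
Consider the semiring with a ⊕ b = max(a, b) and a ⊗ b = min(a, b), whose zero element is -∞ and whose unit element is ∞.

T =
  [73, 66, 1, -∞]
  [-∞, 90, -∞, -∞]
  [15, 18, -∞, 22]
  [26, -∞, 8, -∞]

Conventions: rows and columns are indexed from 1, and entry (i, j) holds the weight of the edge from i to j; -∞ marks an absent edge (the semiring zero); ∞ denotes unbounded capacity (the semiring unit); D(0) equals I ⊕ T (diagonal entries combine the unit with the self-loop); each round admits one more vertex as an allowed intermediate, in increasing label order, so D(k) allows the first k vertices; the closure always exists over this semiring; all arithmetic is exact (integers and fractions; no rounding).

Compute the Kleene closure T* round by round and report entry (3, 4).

D(0):
  [∞, 66, 1, -∞]
  [-∞, ∞, -∞, -∞]
  [15, 18, ∞, 22]
  [26, -∞, 8, ∞]
D(1):
  [∞, 66, 1, -∞]
  [-∞, ∞, -∞, -∞]
  [15, 18, ∞, 22]
  [26, 26, 8, ∞]
D(2):
  [∞, 66, 1, -∞]
  [-∞, ∞, -∞, -∞]
  [15, 18, ∞, 22]
  [26, 26, 8, ∞]
D(3):
  [∞, 66, 1, 1]
  [-∞, ∞, -∞, -∞]
  [15, 18, ∞, 22]
  [26, 26, 8, ∞]
D(4):
  [∞, 66, 1, 1]
  [-∞, ∞, -∞, -∞]
  [22, 22, ∞, 22]
  [26, 26, 8, ∞]
Answer: T*[3][4] = 22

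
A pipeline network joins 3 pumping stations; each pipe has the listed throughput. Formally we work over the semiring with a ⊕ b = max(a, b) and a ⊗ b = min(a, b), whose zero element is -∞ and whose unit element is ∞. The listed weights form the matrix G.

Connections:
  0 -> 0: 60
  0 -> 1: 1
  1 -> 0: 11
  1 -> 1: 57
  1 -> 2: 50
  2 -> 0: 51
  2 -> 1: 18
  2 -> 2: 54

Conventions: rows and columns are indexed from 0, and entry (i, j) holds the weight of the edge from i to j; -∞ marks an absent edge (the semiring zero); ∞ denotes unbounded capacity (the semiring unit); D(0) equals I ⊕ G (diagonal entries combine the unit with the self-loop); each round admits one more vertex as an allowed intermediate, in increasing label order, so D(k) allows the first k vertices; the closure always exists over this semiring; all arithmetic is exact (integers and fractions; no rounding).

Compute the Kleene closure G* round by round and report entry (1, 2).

D(0):
  [∞, 1, -∞]
  [11, ∞, 50]
  [51, 18, ∞]
D(1):
  [∞, 1, -∞]
  [11, ∞, 50]
  [51, 18, ∞]
D(2):
  [∞, 1, 1]
  [11, ∞, 50]
  [51, 18, ∞]
D(3):
  [∞, 1, 1]
  [50, ∞, 50]
  [51, 18, ∞]
Answer: G*[1][2] = 50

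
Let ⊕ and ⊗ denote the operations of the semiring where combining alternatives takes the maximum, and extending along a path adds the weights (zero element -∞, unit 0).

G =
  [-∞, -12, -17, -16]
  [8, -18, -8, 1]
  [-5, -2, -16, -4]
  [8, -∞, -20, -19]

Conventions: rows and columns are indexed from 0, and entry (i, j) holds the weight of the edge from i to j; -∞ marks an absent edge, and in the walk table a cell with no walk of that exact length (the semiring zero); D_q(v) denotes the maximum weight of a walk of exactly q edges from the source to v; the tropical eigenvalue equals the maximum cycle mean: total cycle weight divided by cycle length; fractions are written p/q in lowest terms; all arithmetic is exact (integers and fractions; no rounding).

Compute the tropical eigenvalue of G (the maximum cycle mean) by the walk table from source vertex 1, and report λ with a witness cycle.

q=0: [-∞, 0, -∞, -∞]
q=1: [8, -18, -8, 1]
q=2: [9, -4, -9, -8]
q=3: [4, -3, -8, -3]
q=4: [5, -8, -11, -2]
Optimal cycle mean attained by: cycle 0->1->3->0, total (-12) + 1 + 8, length 3.
Answer: λ = -1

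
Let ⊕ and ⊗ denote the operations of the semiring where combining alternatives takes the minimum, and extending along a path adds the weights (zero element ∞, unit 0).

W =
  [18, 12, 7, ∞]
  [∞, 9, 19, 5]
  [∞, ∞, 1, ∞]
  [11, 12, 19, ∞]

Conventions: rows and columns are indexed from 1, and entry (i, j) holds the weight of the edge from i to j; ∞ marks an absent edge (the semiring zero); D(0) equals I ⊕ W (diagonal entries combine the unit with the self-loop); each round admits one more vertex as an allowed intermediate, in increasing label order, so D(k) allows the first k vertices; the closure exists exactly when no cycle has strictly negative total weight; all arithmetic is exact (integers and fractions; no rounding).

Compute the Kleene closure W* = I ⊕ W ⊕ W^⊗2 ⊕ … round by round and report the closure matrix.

D(0):
  [0, 12, 7, ∞]
  [∞, 0, 19, 5]
  [∞, ∞, 0, ∞]
  [11, 12, 19, 0]
D(1):
  [0, 12, 7, ∞]
  [∞, 0, 19, 5]
  [∞, ∞, 0, ∞]
  [11, 12, 18, 0]
D(2):
  [0, 12, 7, 17]
  [∞, 0, 19, 5]
  [∞, ∞, 0, ∞]
  [11, 12, 18, 0]
D(3):
  [0, 12, 7, 17]
  [∞, 0, 19, 5]
  [∞, ∞, 0, ∞]
  [11, 12, 18, 0]
D(4):
  [0, 12, 7, 17]
  [16, 0, 19, 5]
  [∞, ∞, 0, ∞]
  [11, 12, 18, 0]
Answer: W* = [[0, 12, 7, 17], [16, 0, 19, 5], [∞, ∞, 0, ∞], [11, 12, 18, 0]]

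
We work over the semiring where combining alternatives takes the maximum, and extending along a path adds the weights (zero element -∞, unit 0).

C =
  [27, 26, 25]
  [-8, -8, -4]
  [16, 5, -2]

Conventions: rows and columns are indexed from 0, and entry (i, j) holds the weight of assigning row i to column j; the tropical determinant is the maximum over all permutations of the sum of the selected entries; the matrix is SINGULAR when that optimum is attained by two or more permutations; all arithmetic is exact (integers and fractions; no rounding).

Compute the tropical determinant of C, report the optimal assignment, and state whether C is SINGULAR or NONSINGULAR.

σ = (0, 1, 2): 27 + (-8) + (-2) = 17
σ = (0, 2, 1): 27 + (-4) + 5 = 28
σ = (1, 0, 2): 26 + (-8) + (-2) = 16
σ = (1, 2, 0): 26 + (-4) + 16 = 38
σ = (2, 0, 1): 25 + (-8) + 5 = 22
σ = (2, 1, 0): 25 + (-8) + 16 = 33
Optimal value attained by: σ = (1, 2, 0).
Answer: det⊕(C) = 38; verdict: NONSINGULAR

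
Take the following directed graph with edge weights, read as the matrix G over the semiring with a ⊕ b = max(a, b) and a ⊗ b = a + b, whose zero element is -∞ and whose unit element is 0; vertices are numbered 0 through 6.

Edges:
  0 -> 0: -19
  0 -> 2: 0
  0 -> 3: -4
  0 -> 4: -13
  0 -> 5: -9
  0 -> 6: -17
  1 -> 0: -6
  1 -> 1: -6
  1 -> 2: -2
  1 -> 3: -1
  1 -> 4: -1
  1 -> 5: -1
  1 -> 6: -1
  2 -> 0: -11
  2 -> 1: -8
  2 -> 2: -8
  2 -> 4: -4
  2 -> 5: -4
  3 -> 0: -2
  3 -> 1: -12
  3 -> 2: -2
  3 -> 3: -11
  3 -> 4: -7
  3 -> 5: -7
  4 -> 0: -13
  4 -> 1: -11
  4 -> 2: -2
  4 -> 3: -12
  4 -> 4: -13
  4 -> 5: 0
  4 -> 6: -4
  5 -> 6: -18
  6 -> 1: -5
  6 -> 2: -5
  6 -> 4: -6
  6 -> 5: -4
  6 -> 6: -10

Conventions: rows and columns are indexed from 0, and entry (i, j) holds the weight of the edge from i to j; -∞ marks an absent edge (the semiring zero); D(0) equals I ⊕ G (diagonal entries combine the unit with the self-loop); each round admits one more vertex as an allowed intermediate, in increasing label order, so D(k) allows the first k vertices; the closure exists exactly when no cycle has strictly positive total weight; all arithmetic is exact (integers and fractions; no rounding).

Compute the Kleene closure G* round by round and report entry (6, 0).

D(0):
  [0, -∞, 0, -4, -13, -9, -17]
  [-6, 0, -2, -1, -1, -1, -1]
  [-11, -8, 0, -∞, -4, -4, -∞]
  [-2, -12, -2, 0, -7, -7, -∞]
  [-13, -11, -2, -12, 0, 0, -4]
  [-∞, -∞, -∞, -∞, -∞, 0, -18]
  [-∞, -5, -5, -∞, -6, -4, 0]
D(1):
  [0, -∞, 0, -4, -13, -9, -17]
  [-6, 0, -2, -1, -1, -1, -1]
  [-11, -8, 0, -15, -4, -4, -28]
  [-2, -12, -2, 0, -7, -7, -19]
  [-13, -11, -2, -12, 0, 0, -4]
  [-∞, -∞, -∞, -∞, -∞, 0, -18]
  [-∞, -5, -5, -∞, -6, -4, 0]
D(2):
  [0, -∞, 0, -4, -13, -9, -17]
  [-6, 0, -2, -1, -1, -1, -1]
  [-11, -8, 0, -9, -4, -4, -9]
  [-2, -12, -2, 0, -7, -7, -13]
  [-13, -11, -2, -12, 0, 0, -4]
  [-∞, -∞, -∞, -∞, -∞, 0, -18]
  [-11, -5, -5, -6, -6, -4, 0]
D(3):
  [0, -8, 0, -4, -4, -4, -9]
  [-6, 0, -2, -1, -1, -1, -1]
  [-11, -8, 0, -9, -4, -4, -9]
  [-2, -10, -2, 0, -6, -6, -11]
  [-13, -10, -2, -11, 0, 0, -4]
  [-∞, -∞, -∞, -∞, -∞, 0, -18]
  [-11, -5, -5, -6, -6, -4, 0]
D(4):
  [0, -8, 0, -4, -4, -4, -9]
  [-3, 0, -2, -1, -1, -1, -1]
  [-11, -8, 0, -9, -4, -4, -9]
  [-2, -10, -2, 0, -6, -6, -11]
  [-13, -10, -2, -11, 0, 0, -4]
  [-∞, -∞, -∞, -∞, -∞, 0, -18]
  [-8, -5, -5, -6, -6, -4, 0]
D(5):
  [0, -8, 0, -4, -4, -4, -8]
  [-3, 0, -2, -1, -1, -1, -1]
  [-11, -8, 0, -9, -4, -4, -8]
  [-2, -10, -2, 0, -6, -6, -10]
  [-13, -10, -2, -11, 0, 0, -4]
  [-∞, -∞, -∞, -∞, -∞, 0, -18]
  [-8, -5, -5, -6, -6, -4, 0]
D(6):
  [0, -8, 0, -4, -4, -4, -8]
  [-3, 0, -2, -1, -1, -1, -1]
  [-11, -8, 0, -9, -4, -4, -8]
  [-2, -10, -2, 0, -6, -6, -10]
  [-13, -10, -2, -11, 0, 0, -4]
  [-∞, -∞, -∞, -∞, -∞, 0, -18]
  [-8, -5, -5, -6, -6, -4, 0]
D(7):
  [0, -8, 0, -4, -4, -4, -8]
  [-3, 0, -2, -1, -1, -1, -1]
  [-11, -8, 0, -9, -4, -4, -8]
  [-2, -10, -2, 0, -6, -6, -10]
  [-12, -9, -2, -10, 0, 0, -4]
  [-26, -23, -23, -24, -24, 0, -18]
  [-8, -5, -5, -6, -6, -4, 0]
Answer: G*[6][0] = -8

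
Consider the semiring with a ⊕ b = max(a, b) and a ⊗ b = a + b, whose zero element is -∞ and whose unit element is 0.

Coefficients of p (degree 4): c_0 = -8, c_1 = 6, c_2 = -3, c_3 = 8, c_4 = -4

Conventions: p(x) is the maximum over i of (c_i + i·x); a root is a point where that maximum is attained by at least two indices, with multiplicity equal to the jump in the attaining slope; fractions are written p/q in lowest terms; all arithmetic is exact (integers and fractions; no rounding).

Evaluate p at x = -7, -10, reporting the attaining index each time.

p(-7) = max(-8+0·(-7)=-8, 6+1·(-7)=-1, -3+2·(-7)=-17, 8+3·(-7)=-13, -4+4·(-7)=-32) = -1 (attained by i=1)
p(-10) = max(-8+0·(-10)=-8, 6+1·(-10)=-4, -3+2·(-10)=-23, 8+3·(-10)=-22, -4+4·(-10)=-44) = -4 (attained by i=1)
Answer: p(-7) = -1; p(-10) = -4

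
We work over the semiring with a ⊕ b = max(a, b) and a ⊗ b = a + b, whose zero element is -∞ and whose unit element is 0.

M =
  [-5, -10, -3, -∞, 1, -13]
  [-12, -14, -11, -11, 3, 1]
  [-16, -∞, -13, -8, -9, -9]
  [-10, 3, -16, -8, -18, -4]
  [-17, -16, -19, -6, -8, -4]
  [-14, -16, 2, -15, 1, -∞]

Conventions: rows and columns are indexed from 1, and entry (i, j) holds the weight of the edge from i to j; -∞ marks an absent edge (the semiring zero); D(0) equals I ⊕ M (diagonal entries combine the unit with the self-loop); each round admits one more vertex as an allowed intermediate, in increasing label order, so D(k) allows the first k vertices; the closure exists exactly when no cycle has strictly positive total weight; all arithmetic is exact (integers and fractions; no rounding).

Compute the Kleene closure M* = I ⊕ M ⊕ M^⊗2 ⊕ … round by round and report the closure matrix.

D(0):
  [0, -10, -3, -∞, 1, -13]
  [-12, 0, -11, -11, 3, 1]
  [-16, -∞, 0, -8, -9, -9]
  [-10, 3, -16, 0, -18, -4]
  [-17, -16, -19, -6, 0, -4]
  [-14, -16, 2, -15, 1, 0]
D(1):
  [0, -10, -3, -∞, 1, -13]
  [-12, 0, -11, -11, 3, 1]
  [-16, -26, 0, -8, -9, -9]
  [-10, 3, -13, 0, -9, -4]
  [-17, -16, -19, -6, 0, -4]
  [-14, -16, 2, -15, 1, 0]
D(2):
  [0, -10, -3, -21, 1, -9]
  [-12, 0, -11, -11, 3, 1]
  [-16, -26, 0, -8, -9, -9]
  [-9, 3, -8, 0, 6, 4]
  [-17, -16, -19, -6, 0, -4]
  [-14, -16, 2, -15, 1, 0]
D(3):
  [0, -10, -3, -11, 1, -9]
  [-12, 0, -11, -11, 3, 1]
  [-16, -26, 0, -8, -9, -9]
  [-9, 3, -8, 0, 6, 4]
  [-17, -16, -19, -6, 0, -4]
  [-14, -16, 2, -6, 1, 0]
D(4):
  [0, -8, -3, -11, 1, -7]
  [-12, 0, -11, -11, 3, 1]
  [-16, -5, 0, -8, -2, -4]
  [-9, 3, -8, 0, 6, 4]
  [-15, -3, -14, -6, 0, -2]
  [-14, -3, 2, -6, 1, 0]
D(5):
  [0, -2, -3, -5, 1, -1]
  [-12, 0, -11, -3, 3, 1]
  [-16, -5, 0, -8, -2, -4]
  [-9, 3, -8, 0, 6, 4]
  [-15, -3, -14, -6, 0, -2]
  [-14, -2, 2, -5, 1, 0]
D(6):
  [0, -2, 1, -5, 1, -1]
  [-12, 0, 3, -3, 3, 1]
  [-16, -5, 0, -8, -2, -4]
  [-9, 3, 6, 0, 6, 4]
  [-15, -3, 0, -6, 0, -2]
  [-14, -2, 2, -5, 1, 0]
Answer: M* = [[0, -2, 1, -5, 1, -1], [-12, 0, 3, -3, 3, 1], [-16, -5, 0, -8, -2, -4], [-9, 3, 6, 0, 6, 4], [-15, -3, 0, -6, 0, -2], [-14, -2, 2, -5, 1, 0]]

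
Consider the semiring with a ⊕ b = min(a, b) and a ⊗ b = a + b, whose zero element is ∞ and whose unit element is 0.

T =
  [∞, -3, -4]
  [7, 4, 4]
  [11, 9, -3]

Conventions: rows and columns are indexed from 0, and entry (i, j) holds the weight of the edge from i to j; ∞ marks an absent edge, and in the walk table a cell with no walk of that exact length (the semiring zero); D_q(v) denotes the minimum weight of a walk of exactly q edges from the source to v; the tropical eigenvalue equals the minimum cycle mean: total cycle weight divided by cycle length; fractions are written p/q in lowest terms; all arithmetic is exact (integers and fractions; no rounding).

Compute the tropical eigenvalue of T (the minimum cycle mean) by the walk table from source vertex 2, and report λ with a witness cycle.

q=0: [∞, ∞, 0]
q=1: [11, 9, -3]
q=2: [8, 6, -6]
q=3: [5, 3, -9]
Optimal cycle mean attained by: cycle 2->2, total (-3), length 1.
Answer: λ = -3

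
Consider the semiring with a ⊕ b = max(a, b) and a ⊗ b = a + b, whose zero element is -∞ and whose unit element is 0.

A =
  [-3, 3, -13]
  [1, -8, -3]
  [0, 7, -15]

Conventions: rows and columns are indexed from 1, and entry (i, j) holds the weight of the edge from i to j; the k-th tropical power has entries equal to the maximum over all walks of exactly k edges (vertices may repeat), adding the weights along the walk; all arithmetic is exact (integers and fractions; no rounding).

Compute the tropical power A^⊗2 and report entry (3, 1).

A^⊗2:
  [4, 0, 0]
  [-2, 4, -11]
  [8, 3, 4]
Key observation: the optimum is the walk 3->2->1, with weight 7 + 1 = 8.
Optimal value attained by: walk 3->2->1.
Answer: (A^⊗2)[3][1] = 8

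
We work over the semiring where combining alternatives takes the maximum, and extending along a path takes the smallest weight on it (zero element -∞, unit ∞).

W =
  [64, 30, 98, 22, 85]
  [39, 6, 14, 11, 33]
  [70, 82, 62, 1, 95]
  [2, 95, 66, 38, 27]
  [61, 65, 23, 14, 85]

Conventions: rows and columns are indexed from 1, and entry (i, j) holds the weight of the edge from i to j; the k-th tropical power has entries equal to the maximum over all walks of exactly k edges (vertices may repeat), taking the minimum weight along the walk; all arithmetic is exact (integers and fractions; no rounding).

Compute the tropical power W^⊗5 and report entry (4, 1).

W^⊗2:
  [70, 82, 64, 22, 95]
  [39, 33, 39, 22, 39]
  [64, 65, 70, 22, 85]
  [66, 66, 62, 38, 66]
  [61, 65, 61, 22, 85]
W^⊗3:
  [64, 65, 70, 22, 85]
  [39, 39, 39, 22, 39]
  [70, 70, 64, 22, 85]
  [64, 65, 66, 38, 66]
  [61, 65, 61, 22, 85]
W^⊗4:
  [70, 70, 64, 22, 85]
  [39, 39, 39, 22, 39]
  [64, 65, 70, 22, 85]
  [66, 66, 64, 38, 66]
  [61, 65, 61, 22, 85]
W^⊗5:
  [64, 65, 70, 22, 85]
  [39, 39, 39, 22, 39]
  [70, 70, 64, 22, 85]
  [64, 65, 66, 38, 66]
  [61, 65, 61, 22, 85]
Key observation: the optimum is the walk 4->3->1->1->3->1, with weight 66 min 70 min 64 min 98 min 70 = 64.
Optimal value attained by: walk 4->3->1->1->3->1.
Answer: (W^⊗5)[4][1] = 64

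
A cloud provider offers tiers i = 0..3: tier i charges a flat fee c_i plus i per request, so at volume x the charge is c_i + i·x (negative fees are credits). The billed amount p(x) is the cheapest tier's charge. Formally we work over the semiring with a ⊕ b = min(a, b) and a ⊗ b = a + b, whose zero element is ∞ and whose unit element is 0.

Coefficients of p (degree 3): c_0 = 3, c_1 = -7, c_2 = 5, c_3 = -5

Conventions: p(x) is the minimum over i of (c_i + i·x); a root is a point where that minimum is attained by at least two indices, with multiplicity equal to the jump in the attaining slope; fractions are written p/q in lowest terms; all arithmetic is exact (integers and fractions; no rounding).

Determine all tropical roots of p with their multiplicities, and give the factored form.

hull edge (i=0, c=3) to (i=1, c=-7): slope -10, span 1
hull edge (i=1, c=-7) to (i=3, c=-5): slope 1, span 2
Factored form: p(x) = -5 ⊗ (x ⊕ (-1)) ⊗ (x ⊕ (-1)) ⊗ (x ⊕ 10)
Answer: roots = -1 (mult 2), 10 (mult 1)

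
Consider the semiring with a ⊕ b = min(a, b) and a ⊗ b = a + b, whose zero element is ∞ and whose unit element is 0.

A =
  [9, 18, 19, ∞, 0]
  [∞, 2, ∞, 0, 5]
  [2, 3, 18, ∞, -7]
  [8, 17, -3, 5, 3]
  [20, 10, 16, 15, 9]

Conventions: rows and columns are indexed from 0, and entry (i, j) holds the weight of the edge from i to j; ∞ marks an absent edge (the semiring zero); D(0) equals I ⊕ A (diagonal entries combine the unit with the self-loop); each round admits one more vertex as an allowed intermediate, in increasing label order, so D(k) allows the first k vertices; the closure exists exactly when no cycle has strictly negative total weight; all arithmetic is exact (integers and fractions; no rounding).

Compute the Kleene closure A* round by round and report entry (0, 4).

D(0):
  [0, 18, 19, ∞, 0]
  [∞, 0, ∞, 0, 5]
  [2, 3, 0, ∞, -7]
  [8, 17, -3, 0, 3]
  [20, 10, 16, 15, 0]
D(1):
  [0, 18, 19, ∞, 0]
  [∞, 0, ∞, 0, 5]
  [2, 3, 0, ∞, -7]
  [8, 17, -3, 0, 3]
  [20, 10, 16, 15, 0]
D(2):
  [0, 18, 19, 18, 0]
  [∞, 0, ∞, 0, 5]
  [2, 3, 0, 3, -7]
  [8, 17, -3, 0, 3]
  [20, 10, 16, 10, 0]
D(3):
  [0, 18, 19, 18, 0]
  [∞, 0, ∞, 0, 5]
  [2, 3, 0, 3, -7]
  [-1, 0, -3, 0, -10]
  [18, 10, 16, 10, 0]
D(4):
  [0, 18, 15, 18, 0]
  [-1, 0, -3, 0, -10]
  [2, 3, 0, 3, -7]
  [-1, 0, -3, 0, -10]
  [9, 10, 7, 10, 0]
D(5):
  [0, 10, 7, 10, 0]
  [-1, 0, -3, 0, -10]
  [2, 3, 0, 3, -7]
  [-1, 0, -3, 0, -10]
  [9, 10, 7, 10, 0]
Answer: A*[0][4] = 0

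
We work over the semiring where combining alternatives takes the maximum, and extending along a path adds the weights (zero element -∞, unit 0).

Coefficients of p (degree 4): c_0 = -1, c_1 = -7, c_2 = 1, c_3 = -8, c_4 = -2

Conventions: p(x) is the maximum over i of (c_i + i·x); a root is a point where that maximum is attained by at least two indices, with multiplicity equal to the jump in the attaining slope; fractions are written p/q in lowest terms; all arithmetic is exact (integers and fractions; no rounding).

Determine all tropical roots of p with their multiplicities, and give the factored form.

hull edge (i=0, c=-1) to (i=2, c=1): slope 1, span 2
hull edge (i=2, c=1) to (i=4, c=-2): slope -3/2, span 2
Factored form: p(x) = -2 ⊗ (x ⊕ (-1)) ⊗ (x ⊕ (-1)) ⊗ (x ⊕ 3/2) ⊗ (x ⊕ 3/2)
Answer: roots = -1 (mult 2), 3/2 (mult 2)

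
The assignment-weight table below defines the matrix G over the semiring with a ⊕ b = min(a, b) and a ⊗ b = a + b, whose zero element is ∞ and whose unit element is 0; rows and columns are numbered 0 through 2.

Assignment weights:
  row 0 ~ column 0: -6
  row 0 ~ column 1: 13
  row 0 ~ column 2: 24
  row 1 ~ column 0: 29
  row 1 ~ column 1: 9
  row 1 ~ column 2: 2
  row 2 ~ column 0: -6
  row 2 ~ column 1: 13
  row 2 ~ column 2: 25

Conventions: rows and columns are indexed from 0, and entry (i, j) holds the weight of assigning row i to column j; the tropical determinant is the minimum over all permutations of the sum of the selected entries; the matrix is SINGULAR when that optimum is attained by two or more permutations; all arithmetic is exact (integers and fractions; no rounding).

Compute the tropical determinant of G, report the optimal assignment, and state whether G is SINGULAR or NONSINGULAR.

σ = (0, 1, 2): (-6) + 9 + 25 = 28
σ = (0, 2, 1): (-6) + 2 + 13 = 9
σ = (1, 0, 2): 13 + 29 + 25 = 67
σ = (1, 2, 0): 13 + 2 + (-6) = 9
σ = (2, 0, 1): 24 + 29 + 13 = 66
σ = (2, 1, 0): 24 + 9 + (-6) = 27
Optimal value attained by: σ = (0, 2, 1).
Answer: det⊕(G) = 9; verdict: SINGULAR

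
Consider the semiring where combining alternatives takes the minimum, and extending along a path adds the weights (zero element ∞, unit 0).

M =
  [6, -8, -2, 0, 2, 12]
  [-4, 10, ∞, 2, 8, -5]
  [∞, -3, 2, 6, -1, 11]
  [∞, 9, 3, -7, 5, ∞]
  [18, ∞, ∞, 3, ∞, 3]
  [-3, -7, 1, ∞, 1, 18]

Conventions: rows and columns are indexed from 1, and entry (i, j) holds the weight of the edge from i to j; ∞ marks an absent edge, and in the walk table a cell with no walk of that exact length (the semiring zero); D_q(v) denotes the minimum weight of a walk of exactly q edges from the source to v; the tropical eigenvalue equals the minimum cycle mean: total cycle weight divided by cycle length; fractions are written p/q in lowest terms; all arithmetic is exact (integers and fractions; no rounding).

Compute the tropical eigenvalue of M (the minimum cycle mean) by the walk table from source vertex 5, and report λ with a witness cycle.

q=0: [∞, ∞, ∞, ∞, 0, ∞]
q=1: [18, ∞, ∞, 3, ∞, 3]
q=2: [0, -4, 4, -4, 4, 21]
q=3: [-8, -8, -2, -11, 1, -9]
q=4: [-12, -16, -10, -18, -8, -13]
q=5: [-20, -20, -15, -25, -13, -21]
q=6: [-24, -28, -22, -32, -20, -25]
Optimal cycle mean attained by: cycle 4->4, total (-7), length 1.
Answer: λ = -7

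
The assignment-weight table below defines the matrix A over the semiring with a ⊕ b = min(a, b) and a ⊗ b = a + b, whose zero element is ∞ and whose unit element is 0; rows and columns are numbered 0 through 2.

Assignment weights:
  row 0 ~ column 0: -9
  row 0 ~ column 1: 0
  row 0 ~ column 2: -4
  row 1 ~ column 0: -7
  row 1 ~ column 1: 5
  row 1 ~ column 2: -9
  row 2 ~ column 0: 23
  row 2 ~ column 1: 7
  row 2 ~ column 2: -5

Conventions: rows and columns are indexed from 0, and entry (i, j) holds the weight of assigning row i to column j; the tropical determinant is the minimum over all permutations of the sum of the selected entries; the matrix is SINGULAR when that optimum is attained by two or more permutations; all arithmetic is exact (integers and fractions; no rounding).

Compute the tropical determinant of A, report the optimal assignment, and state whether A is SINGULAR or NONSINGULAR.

σ = (0, 1, 2): (-9) + 5 + (-5) = -9
σ = (0, 2, 1): (-9) + (-9) + 7 = -11
σ = (1, 0, 2): 0 + (-7) + (-5) = -12
σ = (1, 2, 0): 0 + (-9) + 23 = 14
σ = (2, 0, 1): (-4) + (-7) + 7 = -4
σ = (2, 1, 0): (-4) + 5 + 23 = 24
Optimal value attained by: σ = (1, 0, 2).
Answer: det⊕(A) = -12; verdict: NONSINGULAR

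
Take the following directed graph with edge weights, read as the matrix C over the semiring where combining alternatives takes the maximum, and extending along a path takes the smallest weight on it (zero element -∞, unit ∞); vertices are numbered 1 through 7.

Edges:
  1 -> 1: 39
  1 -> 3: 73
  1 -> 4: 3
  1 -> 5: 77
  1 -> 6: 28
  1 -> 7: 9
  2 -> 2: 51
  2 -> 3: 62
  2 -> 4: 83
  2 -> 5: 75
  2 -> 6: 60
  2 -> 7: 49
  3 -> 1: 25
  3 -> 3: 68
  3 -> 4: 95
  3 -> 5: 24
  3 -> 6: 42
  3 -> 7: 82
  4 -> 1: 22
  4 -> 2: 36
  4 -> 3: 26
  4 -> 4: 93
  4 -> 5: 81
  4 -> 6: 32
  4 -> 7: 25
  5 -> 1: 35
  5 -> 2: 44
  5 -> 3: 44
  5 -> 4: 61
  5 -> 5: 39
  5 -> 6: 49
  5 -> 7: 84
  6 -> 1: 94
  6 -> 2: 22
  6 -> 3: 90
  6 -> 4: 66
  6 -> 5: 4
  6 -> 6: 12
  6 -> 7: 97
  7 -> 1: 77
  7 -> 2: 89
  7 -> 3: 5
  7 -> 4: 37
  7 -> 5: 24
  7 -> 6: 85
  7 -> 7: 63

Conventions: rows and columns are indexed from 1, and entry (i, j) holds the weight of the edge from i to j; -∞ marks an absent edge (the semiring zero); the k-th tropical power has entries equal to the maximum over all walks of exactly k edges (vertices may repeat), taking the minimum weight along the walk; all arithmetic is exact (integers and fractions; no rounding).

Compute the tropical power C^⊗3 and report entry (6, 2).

C^⊗2:
  [39, 44, 68, 73, 39, 49, 77]
  [60, 51, 62, 83, 81, 51, 75]
  [77, 82, 68, 93, 81, 82, 68]
  [35, 44, 44, 93, 81, 49, 81]
  [77, 84, 49, 61, 61, 84, 63]
  [77, 89, 73, 90, 77, 85, 82]
  [85, 63, 85, 83, 77, 63, 85]
C^⊗3:
  [77, 77, 68, 73, 73, 77, 68]
  [75, 75, 62, 83, 81, 75, 81]
  [82, 68, 82, 93, 81, 68, 82]
  [77, 81, 49, 93, 81, 81, 81]
  [84, 63, 84, 83, 77, 63, 84]
  [85, 82, 85, 90, 81, 82, 85]
  [77, 85, 73, 85, 81, 85, 82]
Key observation: the optimum is the walk 6->3->7->2, with weight 90 min 82 min 89 = 82.
Optimal value attained by: walk 6->3->7->2.
Answer: (C^⊗3)[6][2] = 82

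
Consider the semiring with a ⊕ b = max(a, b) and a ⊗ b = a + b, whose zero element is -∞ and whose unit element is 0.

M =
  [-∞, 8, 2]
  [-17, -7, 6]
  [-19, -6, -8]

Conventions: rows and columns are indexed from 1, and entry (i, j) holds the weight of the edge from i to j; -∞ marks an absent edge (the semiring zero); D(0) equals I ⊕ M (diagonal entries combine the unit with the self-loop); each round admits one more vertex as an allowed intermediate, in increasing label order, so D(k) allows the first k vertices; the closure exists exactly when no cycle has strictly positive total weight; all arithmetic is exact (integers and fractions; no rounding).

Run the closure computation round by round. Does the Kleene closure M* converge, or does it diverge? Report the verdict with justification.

D(0):
  [0, 8, 2]
  [-17, 0, 6]
  [-19, -6, 0]
D(1):
  [0, 8, 2]
  [-17, 0, 6]
  [-19, -6, 0]
D(2):
  [0, 8, 14]
  [-17, 0, 6]
  [-19, -6, 0]
D(3):
  [0, 8, 14]
  [-13, 0, 6]
  [-19, -6, 0]
Key observation: every diagonal entry stays at the unit through all rounds, so no improving cycle exists.
Answer: CONVERGES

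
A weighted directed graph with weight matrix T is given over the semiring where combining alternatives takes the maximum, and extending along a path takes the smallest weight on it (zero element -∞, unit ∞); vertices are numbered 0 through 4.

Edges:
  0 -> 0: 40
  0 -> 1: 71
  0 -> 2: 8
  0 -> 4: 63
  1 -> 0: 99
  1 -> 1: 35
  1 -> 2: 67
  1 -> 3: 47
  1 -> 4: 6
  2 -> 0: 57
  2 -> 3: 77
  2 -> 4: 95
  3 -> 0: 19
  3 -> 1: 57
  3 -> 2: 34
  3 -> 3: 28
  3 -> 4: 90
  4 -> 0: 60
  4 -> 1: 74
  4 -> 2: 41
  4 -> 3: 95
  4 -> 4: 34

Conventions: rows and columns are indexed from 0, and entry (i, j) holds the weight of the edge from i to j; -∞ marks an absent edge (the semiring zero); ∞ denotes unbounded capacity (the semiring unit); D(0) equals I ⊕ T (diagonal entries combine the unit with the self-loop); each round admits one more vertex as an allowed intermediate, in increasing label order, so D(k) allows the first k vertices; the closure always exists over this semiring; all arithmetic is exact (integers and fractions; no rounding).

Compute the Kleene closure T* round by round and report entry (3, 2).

D(0):
  [∞, 71, 8, -∞, 63]
  [99, ∞, 67, 47, 6]
  [57, -∞, ∞, 77, 95]
  [19, 57, 34, ∞, 90]
  [60, 74, 41, 95, ∞]
D(1):
  [∞, 71, 8, -∞, 63]
  [99, ∞, 67, 47, 63]
  [57, 57, ∞, 77, 95]
  [19, 57, 34, ∞, 90]
  [60, 74, 41, 95, ∞]
D(2):
  [∞, 71, 67, 47, 63]
  [99, ∞, 67, 47, 63]
  [57, 57, ∞, 77, 95]
  [57, 57, 57, ∞, 90]
  [74, 74, 67, 95, ∞]
D(3):
  [∞, 71, 67, 67, 67]
  [99, ∞, 67, 67, 67]
  [57, 57, ∞, 77, 95]
  [57, 57, 57, ∞, 90]
  [74, 74, 67, 95, ∞]
D(4):
  [∞, 71, 67, 67, 67]
  [99, ∞, 67, 67, 67]
  [57, 57, ∞, 77, 95]
  [57, 57, 57, ∞, 90]
  [74, 74, 67, 95, ∞]
D(5):
  [∞, 71, 67, 67, 67]
  [99, ∞, 67, 67, 67]
  [74, 74, ∞, 95, 95]
  [74, 74, 67, ∞, 90]
  [74, 74, 67, 95, ∞]
Answer: T*[3][2] = 67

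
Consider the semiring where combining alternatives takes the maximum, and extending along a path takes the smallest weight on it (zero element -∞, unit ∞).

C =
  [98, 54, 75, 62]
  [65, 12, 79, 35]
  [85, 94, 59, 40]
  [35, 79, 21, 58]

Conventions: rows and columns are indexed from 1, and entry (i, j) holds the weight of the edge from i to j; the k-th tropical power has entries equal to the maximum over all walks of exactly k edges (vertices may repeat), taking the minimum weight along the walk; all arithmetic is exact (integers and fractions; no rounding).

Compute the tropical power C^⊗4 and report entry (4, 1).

C^⊗2:
  [98, 75, 75, 62]
  [79, 79, 65, 62]
  [85, 59, 79, 62]
  [65, 58, 79, 58]
C^⊗3:
  [98, 75, 75, 62]
  [79, 65, 79, 62]
  [85, 79, 75, 62]
  [79, 79, 65, 62]
C^⊗4:
  [98, 75, 75, 62]
  [79, 79, 75, 62]
  [85, 75, 79, 62]
  [79, 65, 79, 62]
Key observation: the optimum is the walk 4->2->3->1->1, with weight 79 min 79 min 85 min 98 = 79.
Optimal value attained by: walk 4->2->3->1->1.
Answer: (C^⊗4)[4][1] = 79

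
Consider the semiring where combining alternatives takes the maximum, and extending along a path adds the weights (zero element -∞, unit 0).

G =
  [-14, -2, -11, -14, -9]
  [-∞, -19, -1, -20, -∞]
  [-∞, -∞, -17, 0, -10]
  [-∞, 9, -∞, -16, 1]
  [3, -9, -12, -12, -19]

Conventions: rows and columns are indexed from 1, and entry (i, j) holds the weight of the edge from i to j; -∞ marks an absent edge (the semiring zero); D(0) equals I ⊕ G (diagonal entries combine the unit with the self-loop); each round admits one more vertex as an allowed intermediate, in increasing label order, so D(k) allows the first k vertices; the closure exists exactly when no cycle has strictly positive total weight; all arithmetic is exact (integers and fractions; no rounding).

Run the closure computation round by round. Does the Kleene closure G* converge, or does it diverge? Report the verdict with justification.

D(0):
  [0, -2, -11, -14, -9]
  [-∞, 0, -1, -20, -∞]
  [-∞, -∞, 0, 0, -10]
  [-∞, 9, -∞, 0, 1]
  [3, -9, -12, -12, 0]
D(1):
  [0, -2, -11, -14, -9]
  [-∞, 0, -1, -20, -∞]
  [-∞, -∞, 0, 0, -10]
  [-∞, 9, -∞, 0, 1]
  [3, 1, -8, -11, 0]
D(2):
  [0, -2, -3, -14, -9]
  [-∞, 0, -1, -20, -∞]
  [-∞, -∞, 0, 0, -10]
  [-∞, 9, 8, 0, 1]
  [3, 1, 0, -11, 0]
Detection: at round 3, diagonal entry (4, 4) turns strictly positive.
Key observation: the cycle 4->2->3->4 has total weight 9 + (-1) + 0, which is strictly positive.
Answer: DIVERGES — positive cycle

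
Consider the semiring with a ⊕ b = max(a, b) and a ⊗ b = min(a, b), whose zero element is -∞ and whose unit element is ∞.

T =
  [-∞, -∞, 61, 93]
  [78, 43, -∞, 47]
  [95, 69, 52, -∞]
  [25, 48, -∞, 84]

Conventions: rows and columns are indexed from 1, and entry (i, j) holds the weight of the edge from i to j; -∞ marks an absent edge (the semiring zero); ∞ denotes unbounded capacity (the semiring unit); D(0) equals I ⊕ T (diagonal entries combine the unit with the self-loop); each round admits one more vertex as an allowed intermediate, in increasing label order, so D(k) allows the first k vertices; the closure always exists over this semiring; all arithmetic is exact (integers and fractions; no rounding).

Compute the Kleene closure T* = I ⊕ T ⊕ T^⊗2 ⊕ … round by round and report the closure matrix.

D(0):
  [∞, -∞, 61, 93]
  [78, ∞, -∞, 47]
  [95, 69, ∞, -∞]
  [25, 48, -∞, ∞]
D(1):
  [∞, -∞, 61, 93]
  [78, ∞, 61, 78]
  [95, 69, ∞, 93]
  [25, 48, 25, ∞]
D(2):
  [∞, -∞, 61, 93]
  [78, ∞, 61, 78]
  [95, 69, ∞, 93]
  [48, 48, 48, ∞]
D(3):
  [∞, 61, 61, 93]
  [78, ∞, 61, 78]
  [95, 69, ∞, 93]
  [48, 48, 48, ∞]
D(4):
  [∞, 61, 61, 93]
  [78, ∞, 61, 78]
  [95, 69, ∞, 93]
  [48, 48, 48, ∞]
Answer: T* = [[∞, 61, 61, 93], [78, ∞, 61, 78], [95, 69, ∞, 93], [48, 48, 48, ∞]]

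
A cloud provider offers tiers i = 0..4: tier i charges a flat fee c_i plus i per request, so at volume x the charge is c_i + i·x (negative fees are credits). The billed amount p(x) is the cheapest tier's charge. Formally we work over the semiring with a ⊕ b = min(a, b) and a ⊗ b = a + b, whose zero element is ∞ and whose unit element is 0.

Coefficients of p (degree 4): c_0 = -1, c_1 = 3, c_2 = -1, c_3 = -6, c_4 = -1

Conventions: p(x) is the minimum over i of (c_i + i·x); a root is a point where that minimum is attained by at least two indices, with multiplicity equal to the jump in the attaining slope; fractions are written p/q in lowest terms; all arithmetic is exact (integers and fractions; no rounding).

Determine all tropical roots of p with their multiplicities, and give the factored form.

hull edge (i=0, c=-1) to (i=3, c=-6): slope -5/3, span 3
hull edge (i=3, c=-6) to (i=4, c=-1): slope 5, span 1
Factored form: p(x) = -1 ⊗ (x ⊕ (-5)) ⊗ (x ⊕ 5/3) ⊗ (x ⊕ 5/3) ⊗ (x ⊕ 5/3)
Answer: roots = -5 (mult 1), 5/3 (mult 3)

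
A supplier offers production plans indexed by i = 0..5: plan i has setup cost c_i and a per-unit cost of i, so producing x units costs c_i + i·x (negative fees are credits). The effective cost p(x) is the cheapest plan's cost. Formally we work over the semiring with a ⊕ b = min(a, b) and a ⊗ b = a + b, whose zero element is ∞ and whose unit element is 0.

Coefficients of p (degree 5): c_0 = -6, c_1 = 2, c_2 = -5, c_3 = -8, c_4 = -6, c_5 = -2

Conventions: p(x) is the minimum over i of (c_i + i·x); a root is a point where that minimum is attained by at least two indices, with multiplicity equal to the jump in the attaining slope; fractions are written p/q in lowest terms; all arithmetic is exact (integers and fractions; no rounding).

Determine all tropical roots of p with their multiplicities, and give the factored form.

hull edge (i=0, c=-6) to (i=3, c=-8): slope -2/3, span 3
hull edge (i=3, c=-8) to (i=4, c=-6): slope 2, span 1
hull edge (i=4, c=-6) to (i=5, c=-2): slope 4, span 1
Factored form: p(x) = -2 ⊗ (x ⊕ (-4)) ⊗ (x ⊕ (-2)) ⊗ (x ⊕ 2/3) ⊗ (x ⊕ 2/3) ⊗ (x ⊕ 2/3)
Answer: roots = -4 (mult 1), -2 (mult 1), 2/3 (mult 3)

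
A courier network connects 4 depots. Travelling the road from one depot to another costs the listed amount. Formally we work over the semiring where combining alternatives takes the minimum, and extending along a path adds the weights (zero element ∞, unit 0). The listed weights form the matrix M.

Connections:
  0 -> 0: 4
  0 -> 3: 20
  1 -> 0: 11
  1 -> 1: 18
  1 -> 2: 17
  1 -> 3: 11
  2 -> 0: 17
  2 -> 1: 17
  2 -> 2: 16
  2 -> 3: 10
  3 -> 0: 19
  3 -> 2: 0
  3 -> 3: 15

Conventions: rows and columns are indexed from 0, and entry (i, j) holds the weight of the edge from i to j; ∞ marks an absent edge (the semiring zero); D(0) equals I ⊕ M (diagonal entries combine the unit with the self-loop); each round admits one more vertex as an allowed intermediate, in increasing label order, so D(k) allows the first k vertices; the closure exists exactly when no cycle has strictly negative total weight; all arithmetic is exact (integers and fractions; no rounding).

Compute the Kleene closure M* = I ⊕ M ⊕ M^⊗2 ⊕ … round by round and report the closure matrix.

D(0):
  [0, ∞, ∞, 20]
  [11, 0, 17, 11]
  [17, 17, 0, 10]
  [19, ∞, 0, 0]
D(1):
  [0, ∞, ∞, 20]
  [11, 0, 17, 11]
  [17, 17, 0, 10]
  [19, ∞, 0, 0]
D(2):
  [0, ∞, ∞, 20]
  [11, 0, 17, 11]
  [17, 17, 0, 10]
  [19, ∞, 0, 0]
D(3):
  [0, ∞, ∞, 20]
  [11, 0, 17, 11]
  [17, 17, 0, 10]
  [17, 17, 0, 0]
D(4):
  [0, 37, 20, 20]
  [11, 0, 11, 11]
  [17, 17, 0, 10]
  [17, 17, 0, 0]
Answer: M* = [[0, 37, 20, 20], [11, 0, 11, 11], [17, 17, 0, 10], [17, 17, 0, 0]]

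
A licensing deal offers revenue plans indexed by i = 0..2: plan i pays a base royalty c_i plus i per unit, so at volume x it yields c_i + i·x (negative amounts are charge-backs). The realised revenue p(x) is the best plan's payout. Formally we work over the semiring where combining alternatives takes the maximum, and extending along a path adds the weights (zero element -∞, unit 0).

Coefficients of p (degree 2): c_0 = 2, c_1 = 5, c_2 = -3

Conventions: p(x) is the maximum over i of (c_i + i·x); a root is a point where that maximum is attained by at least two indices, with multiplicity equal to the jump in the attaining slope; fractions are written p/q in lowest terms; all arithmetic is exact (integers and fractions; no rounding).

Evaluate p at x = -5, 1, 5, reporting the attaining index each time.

p(-5) = max(2+0·(-5)=2, 5+1·(-5)=0, -3+2·(-5)=-13) = 2 (attained by i=0)
p(1) = max(2+0·1=2, 5+1·1=6, -3+2·1=-1) = 6 (attained by i=1)
p(5) = max(2+0·5=2, 5+1·5=10, -3+2·5=7) = 10 (attained by i=1)
Answer: p(-5) = 2; p(1) = 6; p(5) = 10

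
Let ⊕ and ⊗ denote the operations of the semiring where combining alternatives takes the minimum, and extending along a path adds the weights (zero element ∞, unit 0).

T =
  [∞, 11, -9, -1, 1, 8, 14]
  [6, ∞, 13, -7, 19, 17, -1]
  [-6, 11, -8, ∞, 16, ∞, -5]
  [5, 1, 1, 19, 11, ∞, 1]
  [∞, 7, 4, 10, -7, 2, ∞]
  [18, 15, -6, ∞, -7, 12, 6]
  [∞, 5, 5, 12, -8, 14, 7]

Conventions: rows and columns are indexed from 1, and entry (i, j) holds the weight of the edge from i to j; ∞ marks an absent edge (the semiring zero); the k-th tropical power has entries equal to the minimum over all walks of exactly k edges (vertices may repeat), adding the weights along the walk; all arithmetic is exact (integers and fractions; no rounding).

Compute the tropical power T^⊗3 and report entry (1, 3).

T^⊗2:
  [-15, 0, -17, 4, -6, 3, -14]
  [-2, -6, -6, 5, -9, 13, -6]
  [-14, 0, -16, -7, -13, 2, -13]
  [-5, 6, -7, -6, -7, 13, -4]
  [-2, 0, -4, 0, -14, -5, -1]
  [-12, 0, -14, 3, -14, -5, -11]
  [-1, -1, -4, -2, -15, -6, 0]
T^⊗3:
  [-23, -9, -25, -16, -22, -7, -22]
  [-12, -2, -14, -13, -16, -7, -11]
  [-22, -8, -24, -15, -21, -11, -21]
  [-13, -5, -15, -6, -14, -5, -12]
  [-10, -7, -12, -7, -21, -12, -9]
  [-20, -7, -22, -13, -21, -12, -19]
  [-10, -8, -12, -8, -22, -13, -9]
Key observation: the optimum is the walk 1->3->3->3, with weight (-9) + (-8) + (-8) = -25.
Optimal value attained by: walk 1->3->3->3.
Answer: (T^⊗3)[1][3] = -25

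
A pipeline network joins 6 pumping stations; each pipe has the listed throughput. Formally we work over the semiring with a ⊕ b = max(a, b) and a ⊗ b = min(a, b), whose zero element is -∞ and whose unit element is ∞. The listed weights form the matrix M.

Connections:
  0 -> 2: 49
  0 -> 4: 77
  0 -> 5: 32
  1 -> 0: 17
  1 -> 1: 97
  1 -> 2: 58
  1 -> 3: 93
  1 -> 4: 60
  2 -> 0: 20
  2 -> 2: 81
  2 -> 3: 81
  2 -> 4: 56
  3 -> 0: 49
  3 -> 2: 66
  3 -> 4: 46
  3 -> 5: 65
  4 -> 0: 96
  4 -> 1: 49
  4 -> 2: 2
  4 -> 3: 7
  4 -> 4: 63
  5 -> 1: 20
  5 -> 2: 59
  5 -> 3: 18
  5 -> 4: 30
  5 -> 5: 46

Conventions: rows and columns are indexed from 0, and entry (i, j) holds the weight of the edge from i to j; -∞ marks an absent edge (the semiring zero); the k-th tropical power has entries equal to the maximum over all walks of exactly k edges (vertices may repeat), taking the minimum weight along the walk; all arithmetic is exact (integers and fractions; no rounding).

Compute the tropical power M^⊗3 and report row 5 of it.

M^⊗2:
  [77, 49, 49, 49, 63, 32]
  [60, 97, 66, 93, 60, 65]
  [56, 49, 81, 81, 56, 65]
  [46, 46, 66, 66, 56, 46]
  [63, 49, 49, 49, 77, 32]
  [30, 30, 59, 59, 56, 46]
M^⊗3:
  [63, 49, 49, 49, 77, 49]
  [60, 97, 66, 93, 60, 65]
  [56, 49, 81, 81, 56, 65]
  [56, 49, 66, 66, 56, 65]
  [77, 49, 49, 49, 63, 49]
  [56, 49, 59, 59, 56, 59]
Answer: row 5 of M^⊗3 = [56, 49, 59, 59, 56, 59]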